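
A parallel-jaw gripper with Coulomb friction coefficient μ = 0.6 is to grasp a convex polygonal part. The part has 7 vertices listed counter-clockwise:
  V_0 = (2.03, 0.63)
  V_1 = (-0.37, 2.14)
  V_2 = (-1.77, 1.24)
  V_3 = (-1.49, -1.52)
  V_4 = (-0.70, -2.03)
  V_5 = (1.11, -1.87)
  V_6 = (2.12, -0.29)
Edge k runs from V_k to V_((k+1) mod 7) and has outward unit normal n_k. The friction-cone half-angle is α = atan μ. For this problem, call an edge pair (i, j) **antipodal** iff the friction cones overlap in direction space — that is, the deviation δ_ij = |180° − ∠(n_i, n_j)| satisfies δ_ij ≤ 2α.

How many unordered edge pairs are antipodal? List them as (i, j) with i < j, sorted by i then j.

count = 8; pairs: (0,2), (0,3), (0,4), (1,4), (1,5), (2,5), (2,6), (3,6)

α = atan 0.6 = 30.96°;  2α = 61.93°
n_0 = (+0.5325, +0.8464)
n_1 = (-0.5408, +0.8412)
n_2 = (-0.9949, -0.1009)
n_3 = (-0.5424, -0.8401)
n_4 = (+0.0881, -0.9961)
n_5 = (+0.8426, -0.5386)
n_6 = (+0.9952, +0.0974)
  (0,1): δ = 115.09°  ·
  (0,2): δ = 52.03°  ✓
  (0,3): δ = 0.67°  ✓
  (0,4): δ = 37.23°  ✓
  (0,5): δ = 89.59°  ·
  (0,6): δ = 127.76°  ·
  (1,2): δ = 116.94°  ·
  (1,3): δ = 65.58°  ·
  (1,4): δ = 27.68°  ✓
  (1,5): δ = 24.68°  ✓
  (1,6): δ = 62.85°  ·
  (2,3): δ = 128.64°  ·
  (2,4): δ = 90.74°  ·
  (2,5): δ = 38.38°  ✓
  (2,6): δ = 0.21°  ✓
  (3,4): δ = 142.10°  ·
  (3,5): δ = 89.74°  ·
  (3,6): δ = 51.57°  ✓
  (4,5): δ = 127.64°  ·
  (4,6): δ = 89.46°  ·
  (5,6): δ = 141.82°  ·
antipodal pairs: 8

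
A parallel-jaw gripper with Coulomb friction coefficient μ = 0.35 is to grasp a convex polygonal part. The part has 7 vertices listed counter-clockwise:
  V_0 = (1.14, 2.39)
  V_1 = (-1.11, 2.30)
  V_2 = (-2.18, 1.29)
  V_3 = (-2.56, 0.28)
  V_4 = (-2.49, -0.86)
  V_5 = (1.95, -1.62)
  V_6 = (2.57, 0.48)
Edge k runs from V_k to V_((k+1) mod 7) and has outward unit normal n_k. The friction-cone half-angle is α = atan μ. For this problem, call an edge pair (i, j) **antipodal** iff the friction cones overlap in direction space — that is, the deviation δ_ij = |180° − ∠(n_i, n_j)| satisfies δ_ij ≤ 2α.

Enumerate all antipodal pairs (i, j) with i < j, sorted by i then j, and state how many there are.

α = atan 0.35 = 19.29°;  2α = 38.58°
n_0 = (-0.0400, +0.9992)
n_1 = (-0.6864, +0.7272)
n_2 = (-0.9359, +0.3521)
n_3 = (-0.9981, -0.0613)
n_4 = (-0.1687, -0.9857)
n_5 = (+0.9591, -0.2832)
n_6 = (+0.8005, +0.5993)
  (0,1): δ = 138.94°  ·
  (0,2): δ = 112.91°  ·
  (0,3): δ = 88.78°  ·
  (0,4): δ = 12.00°  ✓
  (0,5): δ = 71.26°  ·
  (0,6): δ = 124.53°  ·
  (1,2): δ = 153.97°  ·
  (1,3): δ = 129.83°  ·
  (1,4): δ = 53.06°  ·
  (1,5): δ = 30.20°  ✓
  (1,6): δ = 83.47°  ·
  (2,3): δ = 155.87°  ·
  (2,4): δ = 79.10°  ·
  (2,5): δ = 4.17°  ✓
  (2,6): δ = 57.44°  ·
  (3,4): δ = 103.23°  ·
  (3,5): δ = 19.96°  ✓
  (3,6): δ = 33.31°  ✓
  (4,5): δ = 96.74°  ·
  (4,6): δ = 43.46°  ·
  (5,6): δ = 126.73°  ·
antipodal pairs: 5

count = 5; pairs: (0,4), (1,5), (2,5), (3,5), (3,6)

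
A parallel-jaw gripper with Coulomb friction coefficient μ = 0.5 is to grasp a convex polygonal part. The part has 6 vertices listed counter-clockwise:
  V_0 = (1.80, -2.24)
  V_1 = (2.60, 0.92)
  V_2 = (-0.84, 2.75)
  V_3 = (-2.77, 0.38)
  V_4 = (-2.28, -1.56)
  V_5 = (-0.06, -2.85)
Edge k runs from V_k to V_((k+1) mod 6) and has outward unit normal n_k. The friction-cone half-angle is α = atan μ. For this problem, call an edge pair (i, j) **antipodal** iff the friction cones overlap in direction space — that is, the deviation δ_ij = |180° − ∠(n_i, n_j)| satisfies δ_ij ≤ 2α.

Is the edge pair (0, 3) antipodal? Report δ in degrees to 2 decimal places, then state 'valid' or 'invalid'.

α = atan 0.5 = 26.57°;  2α = 53.13°
edge 0: e_0 = (+0.80, +3.16);  n_0 = (+0.9694, -0.2454)
edge 3: e_3 = (+0.49, -1.94);  n_3 = (-0.9696, -0.2449)
∠(n_0, n_3) = 151.62°
δ = |180° − 151.62°| = 28.38°
28.38° ≤ 2α = 53.13°  →  valid

δ = 28.38°, valid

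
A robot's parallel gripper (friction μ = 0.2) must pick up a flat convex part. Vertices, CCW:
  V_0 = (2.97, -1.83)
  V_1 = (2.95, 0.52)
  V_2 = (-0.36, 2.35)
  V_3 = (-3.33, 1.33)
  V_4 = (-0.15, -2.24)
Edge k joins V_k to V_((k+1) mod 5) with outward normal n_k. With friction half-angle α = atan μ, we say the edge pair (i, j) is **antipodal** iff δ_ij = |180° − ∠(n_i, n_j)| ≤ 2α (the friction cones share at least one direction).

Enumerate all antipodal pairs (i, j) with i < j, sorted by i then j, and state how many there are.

count = 2; pairs: (1,3), (2,4)

α = atan 0.2 = 11.31°;  2α = 22.62°
n_0 = (+1.0000, +0.0085)
n_1 = (+0.4838, +0.8752)
n_2 = (-0.3248, +0.9458)
n_3 = (-0.7467, -0.6651)
n_4 = (+0.1303, -0.9915)
  (0,1): δ = 119.42°  ·
  (0,2): δ = 71.53°  ·
  (0,3): δ = 41.21°  ·
  (0,4): δ = 97.00°  ·
  (1,2): δ = 132.11°  ·
  (1,3): δ = 19.37°  ✓
  (1,4): δ = 36.42°  ·
  (2,3): δ = 67.26°  ·
  (2,4): δ = 11.47°  ✓
  (3,4): δ = 124.21°  ·
antipodal pairs: 2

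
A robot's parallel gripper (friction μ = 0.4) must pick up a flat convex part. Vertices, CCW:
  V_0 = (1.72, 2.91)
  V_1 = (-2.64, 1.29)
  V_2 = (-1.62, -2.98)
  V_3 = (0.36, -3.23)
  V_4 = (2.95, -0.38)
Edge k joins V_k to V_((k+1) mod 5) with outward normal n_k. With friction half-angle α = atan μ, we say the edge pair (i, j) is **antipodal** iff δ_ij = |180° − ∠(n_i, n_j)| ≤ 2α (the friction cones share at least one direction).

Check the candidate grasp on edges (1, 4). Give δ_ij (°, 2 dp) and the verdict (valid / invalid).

α = atan 0.4 = 21.80°;  2α = 43.60°
edge 1: e_1 = (+1.02, -4.27);  n_1 = (-0.9726, -0.2323)
edge 4: e_4 = (-1.23, +3.29);  n_4 = (+0.9367, +0.3502)
∠(n_1, n_4) = 172.94°
δ = |180° − 172.94°| = 7.06°
7.06° ≤ 2α = 43.60°  →  valid

δ = 7.06°, valid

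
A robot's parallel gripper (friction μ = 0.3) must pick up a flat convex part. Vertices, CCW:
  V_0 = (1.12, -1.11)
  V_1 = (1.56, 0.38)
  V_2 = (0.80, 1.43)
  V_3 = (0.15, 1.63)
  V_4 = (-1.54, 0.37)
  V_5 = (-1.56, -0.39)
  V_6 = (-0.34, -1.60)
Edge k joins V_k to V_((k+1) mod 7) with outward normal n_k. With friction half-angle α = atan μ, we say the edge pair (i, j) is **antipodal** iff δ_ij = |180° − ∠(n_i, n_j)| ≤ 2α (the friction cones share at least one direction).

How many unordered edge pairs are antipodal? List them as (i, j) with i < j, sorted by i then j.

α = atan 0.3 = 16.70°;  2α = 33.40°
n_0 = (+0.9591, -0.2832)
n_1 = (+0.8101, +0.5863)
n_2 = (+0.2941, +0.9558)
n_3 = (-0.5977, +0.8017)
n_4 = (-0.9997, +0.0263)
n_5 = (-0.7042, -0.7100)
n_6 = (+0.3182, -0.9480)
  (0,1): δ = 127.65°  ·
  (0,2): δ = 90.65°  ·
  (0,3): δ = 36.84°  ·
  (0,4): δ = 14.94°  ✓
  (0,5): δ = 61.69°  ·
  (0,6): δ = 125.00°  ·
  (1,2): δ = 143.00°  ·
  (1,3): δ = 89.19°  ·
  (1,4): δ = 37.40°  ·
  (1,5): δ = 9.34°  ✓
  (1,6): δ = 72.66°  ·
  (2,3): δ = 126.19°  ·
  (2,4): δ = 74.40°  ·
  (2,5): δ = 27.66°  ✓
  (2,6): δ = 35.66°  ·
  (3,4): δ = 128.21°  ·
  (3,5): δ = 81.47°  ·
  (3,6): δ = 18.15°  ✓
  (4,5): δ = 133.26°  ·
  (4,6): δ = 69.94°  ·
  (5,6): δ = 116.68°  ·
antipodal pairs: 4

count = 4; pairs: (0,4), (1,5), (2,5), (3,6)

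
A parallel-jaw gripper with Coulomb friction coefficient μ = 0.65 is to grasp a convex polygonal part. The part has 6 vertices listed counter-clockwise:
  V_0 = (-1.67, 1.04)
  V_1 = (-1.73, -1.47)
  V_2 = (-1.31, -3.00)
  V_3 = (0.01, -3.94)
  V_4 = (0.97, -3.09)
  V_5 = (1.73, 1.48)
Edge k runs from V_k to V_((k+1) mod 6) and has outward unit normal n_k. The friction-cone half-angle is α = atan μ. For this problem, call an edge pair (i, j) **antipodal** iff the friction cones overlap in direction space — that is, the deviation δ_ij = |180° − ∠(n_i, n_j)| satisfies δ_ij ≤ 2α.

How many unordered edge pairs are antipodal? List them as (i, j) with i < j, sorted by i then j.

α = atan 0.65 = 33.02°;  2α = 66.05°
n_0 = (-0.9997, +0.0239)
n_1 = (-0.9643, -0.2647)
n_2 = (-0.5801, -0.8146)
n_3 = (+0.6629, -0.7487)
n_4 = (+0.9865, -0.1640)
n_5 = (-0.1283, +0.9917)
  (0,1): δ = 163.28°  ·
  (0,2): δ = 124.09°  ·
  (0,3): δ = 47.11°  ✓
  (0,4): δ = 8.07°  ✓
  (0,5): δ = 98.74°  ·
  (1,2): δ = 140.81°  ·
  (1,3): δ = 63.83°  ✓
  (1,4): δ = 24.79°  ✓
  (1,5): δ = 82.02°  ·
  (2,3): δ = 103.02°  ·
  (2,4): δ = 63.99°  ✓
  (2,5): δ = 42.83°  ✓
  (3,4): δ = 140.96°  ·
  (3,5): δ = 34.15°  ✓
  (4,5): δ = 73.18°  ·
antipodal pairs: 7

count = 7; pairs: (0,3), (0,4), (1,3), (1,4), (2,4), (2,5), (3,5)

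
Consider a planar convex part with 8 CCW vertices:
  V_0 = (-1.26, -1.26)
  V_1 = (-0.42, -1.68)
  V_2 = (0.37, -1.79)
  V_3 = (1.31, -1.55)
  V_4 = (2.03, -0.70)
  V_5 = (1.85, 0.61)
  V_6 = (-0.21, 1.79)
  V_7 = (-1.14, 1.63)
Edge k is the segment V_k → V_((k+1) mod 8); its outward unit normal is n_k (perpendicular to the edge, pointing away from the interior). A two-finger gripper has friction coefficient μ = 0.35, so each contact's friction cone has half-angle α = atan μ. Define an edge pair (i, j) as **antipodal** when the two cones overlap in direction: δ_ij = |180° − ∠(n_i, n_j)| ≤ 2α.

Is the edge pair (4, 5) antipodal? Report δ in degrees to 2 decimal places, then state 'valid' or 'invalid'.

α = atan 0.35 = 19.29°;  2α = 38.58°
edge 4: e_4 = (-0.18, +1.31);  n_4 = (+0.9907, +0.1361)
edge 5: e_5 = (-2.06, +1.18);  n_5 = (+0.4970, +0.8677)
∠(n_4, n_5) = 52.37°
δ = |180° − 52.37°| = 127.63°
127.63° > 2α = 38.58°  →  invalid

δ = 127.63°, invalid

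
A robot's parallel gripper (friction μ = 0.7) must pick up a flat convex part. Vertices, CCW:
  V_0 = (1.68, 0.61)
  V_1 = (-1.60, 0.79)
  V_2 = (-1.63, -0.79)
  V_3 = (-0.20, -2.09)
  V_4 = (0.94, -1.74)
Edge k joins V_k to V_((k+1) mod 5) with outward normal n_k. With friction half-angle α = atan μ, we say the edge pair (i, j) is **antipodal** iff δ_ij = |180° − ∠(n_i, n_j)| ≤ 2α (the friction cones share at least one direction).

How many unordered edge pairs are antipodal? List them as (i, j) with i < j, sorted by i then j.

α = atan 0.7 = 34.99°;  2α = 69.98°
n_0 = (+0.0548, +0.9985)
n_1 = (-0.9998, +0.0190)
n_2 = (-0.6727, -0.7399)
n_3 = (+0.2935, -0.9560)
n_4 = (+0.9538, -0.3004)
  (0,1): δ = 87.95°  ·
  (0,2): δ = 39.13°  ✓
  (0,3): δ = 20.21°  ✓
  (0,4): δ = 75.66°  ·
  (1,2): δ = 131.19°  ·
  (1,3): δ = 71.84°  ·
  (1,4): δ = 16.39°  ✓
  (2,3): δ = 120.66°  ·
  (2,4): δ = 65.21°  ✓
  (3,4): δ = 124.55°  ·
antipodal pairs: 4

count = 4; pairs: (0,2), (0,3), (1,4), (2,4)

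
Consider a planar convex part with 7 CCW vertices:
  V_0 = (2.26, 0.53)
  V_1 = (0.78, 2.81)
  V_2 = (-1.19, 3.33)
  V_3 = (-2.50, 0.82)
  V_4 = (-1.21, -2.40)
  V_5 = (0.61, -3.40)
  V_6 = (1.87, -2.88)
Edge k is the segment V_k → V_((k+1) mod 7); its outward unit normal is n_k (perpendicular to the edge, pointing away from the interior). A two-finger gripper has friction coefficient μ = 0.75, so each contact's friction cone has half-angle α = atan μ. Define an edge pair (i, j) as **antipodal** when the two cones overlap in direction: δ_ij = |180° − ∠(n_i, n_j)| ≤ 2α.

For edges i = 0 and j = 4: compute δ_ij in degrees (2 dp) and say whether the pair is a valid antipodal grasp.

α = atan 0.75 = 36.87°;  2α = 73.74°
edge 0: e_0 = (-1.48, +2.28);  n_0 = (+0.8388, +0.5445)
edge 4: e_4 = (+1.82, -1.00);  n_4 = (-0.4815, -0.8764)
∠(n_0, n_4) = 151.78°
δ = |180° − 151.78°| = 28.22°
28.22° ≤ 2α = 73.74°  →  valid

δ = 28.22°, valid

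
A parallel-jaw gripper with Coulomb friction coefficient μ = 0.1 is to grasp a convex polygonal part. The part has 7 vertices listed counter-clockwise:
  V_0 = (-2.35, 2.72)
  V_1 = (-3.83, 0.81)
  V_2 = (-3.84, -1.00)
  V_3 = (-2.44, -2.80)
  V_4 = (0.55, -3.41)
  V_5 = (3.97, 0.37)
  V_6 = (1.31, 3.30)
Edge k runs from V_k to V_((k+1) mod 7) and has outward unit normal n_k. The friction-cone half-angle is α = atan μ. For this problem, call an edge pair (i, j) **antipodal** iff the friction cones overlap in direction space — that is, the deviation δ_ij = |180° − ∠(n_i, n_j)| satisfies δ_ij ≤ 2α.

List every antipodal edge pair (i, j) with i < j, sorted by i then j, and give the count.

α = atan 0.1 = 5.71°;  2α = 11.42°
n_0 = (-0.7905, +0.6125)
n_1 = (-1.0000, +0.0055)
n_2 = (-0.7894, -0.6139)
n_3 = (-0.1999, -0.9798)
n_4 = (+0.7415, -0.6709)
n_5 = (+0.7404, +0.6722)
n_6 = (-0.1565, +0.9877)
  (0,1): δ = 142.55°  ·
  (0,2): δ = 104.35°  ·
  (0,3): δ = 63.76°  ·
  (0,4): δ = 4.37°  ✓
  (0,5): δ = 80.01°  ·
  (0,6): δ = 136.78°  ·
  (1,2): δ = 141.81°  ·
  (1,3): δ = 101.21°  ·
  (1,4): δ = 41.82°  ·
  (1,5): δ = 42.55°  ·
  (1,6): δ = 99.32°  ·
  (2,3): δ = 139.41°  ·
  (2,4): δ = 80.01°  ·
  (2,5): δ = 4.36°  ✓
  (2,6): δ = 61.13°  ·
  (3,4): δ = 120.61°  ·
  (3,5): δ = 36.23°  ·
  (3,6): δ = 20.54°  ·
  (4,5): δ = 95.63°  ·
  (4,6): δ = 38.86°  ·
  (5,6): δ = 123.23°  ·
antipodal pairs: 2

count = 2; pairs: (0,4), (2,5)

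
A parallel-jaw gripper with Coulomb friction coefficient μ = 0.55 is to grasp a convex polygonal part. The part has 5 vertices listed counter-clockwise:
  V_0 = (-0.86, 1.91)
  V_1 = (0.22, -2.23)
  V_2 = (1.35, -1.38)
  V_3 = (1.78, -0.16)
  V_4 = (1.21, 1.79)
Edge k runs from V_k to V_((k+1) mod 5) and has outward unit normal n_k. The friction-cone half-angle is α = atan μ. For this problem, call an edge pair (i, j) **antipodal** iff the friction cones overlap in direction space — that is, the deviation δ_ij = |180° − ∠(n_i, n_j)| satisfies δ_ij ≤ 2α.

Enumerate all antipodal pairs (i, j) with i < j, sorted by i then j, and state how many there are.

count = 3; pairs: (0,2), (0,3), (1,4)

α = atan 0.55 = 28.81°;  2α = 57.62°
n_0 = (-0.9676, -0.2524)
n_1 = (+0.6011, -0.7992)
n_2 = (+0.9431, -0.3324)
n_3 = (+0.9598, +0.2806)
n_4 = (+0.0579, +0.9983)
  (0,1): δ = 67.67°  ·
  (0,2): δ = 34.04°  ✓
  (0,3): δ = 1.67°  ✓
  (0,4): δ = 72.06°  ·
  (1,2): δ = 146.37°  ·
  (1,3): δ = 110.66°  ·
  (1,4): δ = 40.27°  ✓
  (2,3): δ = 144.29°  ·
  (2,4): δ = 73.90°  ·
  (3,4): δ = 109.61°  ·
antipodal pairs: 3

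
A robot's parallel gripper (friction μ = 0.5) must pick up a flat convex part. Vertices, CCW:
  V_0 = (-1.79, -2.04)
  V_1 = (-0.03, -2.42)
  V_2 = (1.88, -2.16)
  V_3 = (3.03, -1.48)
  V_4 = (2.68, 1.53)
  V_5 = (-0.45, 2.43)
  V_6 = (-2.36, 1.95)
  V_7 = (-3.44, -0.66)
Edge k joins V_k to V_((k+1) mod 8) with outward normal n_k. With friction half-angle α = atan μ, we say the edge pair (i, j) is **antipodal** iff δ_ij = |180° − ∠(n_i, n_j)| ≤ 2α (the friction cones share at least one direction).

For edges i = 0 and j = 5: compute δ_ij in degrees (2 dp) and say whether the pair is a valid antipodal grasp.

δ = 26.29°, valid

α = atan 0.5 = 26.57°;  2α = 53.13°
edge 0: e_0 = (+1.76, -0.38);  n_0 = (-0.2110, -0.9775)
edge 5: e_5 = (-1.91, -0.48);  n_5 = (-0.2437, +0.9698)
∠(n_0, n_5) = 153.71°
δ = |180° − 153.71°| = 26.29°
26.29° ≤ 2α = 53.13°  →  valid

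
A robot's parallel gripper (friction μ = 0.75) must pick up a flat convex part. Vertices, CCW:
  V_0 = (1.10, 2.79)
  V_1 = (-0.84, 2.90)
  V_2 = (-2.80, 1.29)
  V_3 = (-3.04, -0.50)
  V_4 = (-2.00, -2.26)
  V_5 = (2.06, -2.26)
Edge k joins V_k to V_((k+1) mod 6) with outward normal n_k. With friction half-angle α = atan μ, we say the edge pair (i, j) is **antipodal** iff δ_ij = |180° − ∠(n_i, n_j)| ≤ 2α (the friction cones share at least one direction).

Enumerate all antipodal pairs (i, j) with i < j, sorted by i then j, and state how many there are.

count = 6; pairs: (0,3), (0,4), (1,4), (1,5), (2,5), (3,5)

α = atan 0.75 = 36.87°;  2α = 73.74°
n_0 = (+0.0566, +0.9984)
n_1 = (-0.6347, +0.7727)
n_2 = (-0.9911, +0.1329)
n_3 = (-0.8609, -0.5087)
n_4 = (+0.0000, -1.0000)
n_5 = (+0.9824, +0.1868)
  (0,1): δ = 137.35°  ·
  (0,2): δ = 94.39°  ·
  (0,3): δ = 56.18°  ✓
  (0,4): δ = 3.25°  ✓
  (0,5): δ = 104.01°  ·
  (1,2): δ = 137.04°  ·
  (1,3): δ = 98.82°  ·
  (1,4): δ = 39.40°  ✓
  (1,5): δ = 61.36°  ✓
  (2,3): δ = 141.78°  ·
  (2,4): δ = 82.36°  ·
  (2,5): δ = 18.40°  ✓
  (3,4): δ = 120.58°  ·
  (3,5): δ = 19.82°  ✓
  (4,5): δ = 79.24°  ·
antipodal pairs: 6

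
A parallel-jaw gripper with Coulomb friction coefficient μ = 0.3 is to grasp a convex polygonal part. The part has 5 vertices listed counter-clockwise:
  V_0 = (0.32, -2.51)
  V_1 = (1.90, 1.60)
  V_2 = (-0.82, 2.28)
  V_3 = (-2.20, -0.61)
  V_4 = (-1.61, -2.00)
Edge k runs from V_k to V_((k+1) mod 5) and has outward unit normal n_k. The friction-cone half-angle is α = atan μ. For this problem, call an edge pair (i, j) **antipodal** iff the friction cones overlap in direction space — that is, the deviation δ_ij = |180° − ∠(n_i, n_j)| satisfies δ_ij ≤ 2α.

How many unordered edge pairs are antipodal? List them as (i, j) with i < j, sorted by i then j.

α = atan 0.3 = 16.70°;  2α = 33.40°
n_0 = (+0.9334, -0.3588)
n_1 = (+0.2425, +0.9701)
n_2 = (-0.9024, +0.4309)
n_3 = (-0.9205, -0.3907)
n_4 = (-0.2555, -0.9668)
  (0,1): δ = 83.01°  ·
  (0,2): δ = 4.50°  ✓
  (0,3): δ = 44.03°  ·
  (0,4): δ = 96.23°  ·
  (1,2): δ = 101.49°  ·
  (1,3): δ = 52.96°  ·
  (1,4): δ = 0.77°  ✓
  (2,3): δ = 131.48°  ·
  (2,4): δ = 79.28°  ·
  (3,4): δ = 127.80°  ·
antipodal pairs: 2

count = 2; pairs: (0,2), (1,4)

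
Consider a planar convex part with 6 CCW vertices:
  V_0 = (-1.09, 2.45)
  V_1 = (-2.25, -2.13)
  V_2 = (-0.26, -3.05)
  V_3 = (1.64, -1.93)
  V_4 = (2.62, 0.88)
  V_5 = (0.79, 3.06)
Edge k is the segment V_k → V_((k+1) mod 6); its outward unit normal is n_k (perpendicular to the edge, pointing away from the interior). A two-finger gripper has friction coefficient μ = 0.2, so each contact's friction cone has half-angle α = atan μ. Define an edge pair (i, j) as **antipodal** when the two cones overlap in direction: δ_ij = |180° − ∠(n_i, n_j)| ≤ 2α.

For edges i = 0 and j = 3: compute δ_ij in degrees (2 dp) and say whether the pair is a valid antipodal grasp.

δ = 5.01°, valid

α = atan 0.2 = 11.31°;  2α = 22.62°
edge 0: e_0 = (-1.16, -4.58);  n_0 = (-0.9694, +0.2455)
edge 3: e_3 = (+0.98, +2.81);  n_3 = (+0.9442, -0.3293)
∠(n_0, n_3) = 174.99°
δ = |180° − 174.99°| = 5.01°
5.01° ≤ 2α = 22.62°  →  valid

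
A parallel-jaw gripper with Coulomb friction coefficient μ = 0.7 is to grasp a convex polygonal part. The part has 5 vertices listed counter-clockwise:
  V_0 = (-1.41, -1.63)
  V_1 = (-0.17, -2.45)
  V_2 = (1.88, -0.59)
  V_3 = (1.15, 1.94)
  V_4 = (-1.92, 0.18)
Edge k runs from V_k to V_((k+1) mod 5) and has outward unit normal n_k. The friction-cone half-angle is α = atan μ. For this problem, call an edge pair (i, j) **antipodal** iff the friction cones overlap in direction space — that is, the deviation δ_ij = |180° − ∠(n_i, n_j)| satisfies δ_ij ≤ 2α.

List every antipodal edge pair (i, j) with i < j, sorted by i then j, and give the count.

count = 5; pairs: (0,2), (0,3), (1,3), (1,4), (2,4)

α = atan 0.7 = 34.99°;  2α = 69.98°
n_0 = (-0.5516, -0.8341)
n_1 = (+0.6720, -0.7406)
n_2 = (+0.9608, +0.2772)
n_3 = (-0.4974, +0.8675)
n_4 = (-0.9625, -0.2712)
  (0,1): δ = 104.31°  ·
  (0,2): δ = 40.43°  ✓
  (0,3): δ = 63.30°  ✓
  (0,4): δ = 139.21°  ·
  (1,2): δ = 116.12°  ·
  (1,3): δ = 12.39°  ✓
  (1,4): δ = 63.52°  ✓
  (2,3): δ = 76.27°  ·
  (2,4): δ = 0.36°  ✓
  (3,4): δ = 104.09°  ·
antipodal pairs: 5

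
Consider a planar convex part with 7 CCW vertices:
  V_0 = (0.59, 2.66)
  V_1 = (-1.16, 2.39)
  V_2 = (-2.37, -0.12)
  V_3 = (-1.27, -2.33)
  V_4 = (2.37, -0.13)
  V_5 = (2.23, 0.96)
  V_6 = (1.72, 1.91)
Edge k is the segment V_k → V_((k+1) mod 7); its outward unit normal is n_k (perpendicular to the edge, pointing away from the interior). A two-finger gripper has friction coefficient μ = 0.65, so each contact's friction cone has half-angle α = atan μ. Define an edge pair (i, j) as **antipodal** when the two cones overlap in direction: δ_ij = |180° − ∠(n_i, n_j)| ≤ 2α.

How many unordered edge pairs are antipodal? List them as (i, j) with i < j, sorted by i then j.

α = atan 0.65 = 33.02°;  2α = 66.05°
n_0 = (-0.1525, +0.9883)
n_1 = (-0.9008, +0.4342)
n_2 = (-0.8952, -0.4456)
n_3 = (+0.5173, -0.8558)
n_4 = (+0.9919, +0.1274)
n_5 = (+0.8811, +0.4730)
n_6 = (+0.5530, +0.8332)
  (0,1): δ = 124.51°  ·
  (0,2): δ = 72.31°  ·
  (0,3): δ = 22.38°  ✓
  (0,4): δ = 88.55°  ·
  (0,5): δ = 109.46°  ·
  (0,6): δ = 137.66°  ·
  (1,2): δ = 127.80°  ·
  (1,3): δ = 33.11°  ✓
  (1,4): δ = 33.06°  ✓
  (1,5): δ = 53.97°  ✓
  (1,6): δ = 82.16°  ·
  (2,3): δ = 85.31°  ·
  (2,4): δ = 19.14°  ✓
  (2,5): δ = 1.77°  ✓
  (2,6): δ = 29.97°  ✓
  (3,4): δ = 113.83°  ·
  (3,5): δ = 92.92°  ·
  (3,6): δ = 64.72°  ✓
  (4,5): δ = 159.09°  ·
  (4,6): δ = 130.89°  ·
  (5,6): δ = 151.80°  ·
antipodal pairs: 8

count = 8; pairs: (0,3), (1,3), (1,4), (1,5), (2,4), (2,5), (2,6), (3,6)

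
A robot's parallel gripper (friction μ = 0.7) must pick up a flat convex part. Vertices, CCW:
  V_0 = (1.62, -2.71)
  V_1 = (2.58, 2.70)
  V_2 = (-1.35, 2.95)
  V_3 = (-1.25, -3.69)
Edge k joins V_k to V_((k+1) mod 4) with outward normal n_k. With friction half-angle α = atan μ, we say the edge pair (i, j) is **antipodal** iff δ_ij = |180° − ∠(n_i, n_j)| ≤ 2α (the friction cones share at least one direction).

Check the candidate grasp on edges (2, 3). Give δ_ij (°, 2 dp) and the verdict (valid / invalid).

δ = 72.01°, invalid

α = atan 0.7 = 34.99°;  2α = 69.98°
edge 2: e_2 = (+0.10, -6.64);  n_2 = (-0.9999, -0.0151)
edge 3: e_3 = (+2.87, +0.98);  n_3 = (+0.3231, -0.9463)
∠(n_2, n_3) = 107.99°
δ = |180° − 107.99°| = 72.01°
72.01° > 2α = 69.98°  →  invalid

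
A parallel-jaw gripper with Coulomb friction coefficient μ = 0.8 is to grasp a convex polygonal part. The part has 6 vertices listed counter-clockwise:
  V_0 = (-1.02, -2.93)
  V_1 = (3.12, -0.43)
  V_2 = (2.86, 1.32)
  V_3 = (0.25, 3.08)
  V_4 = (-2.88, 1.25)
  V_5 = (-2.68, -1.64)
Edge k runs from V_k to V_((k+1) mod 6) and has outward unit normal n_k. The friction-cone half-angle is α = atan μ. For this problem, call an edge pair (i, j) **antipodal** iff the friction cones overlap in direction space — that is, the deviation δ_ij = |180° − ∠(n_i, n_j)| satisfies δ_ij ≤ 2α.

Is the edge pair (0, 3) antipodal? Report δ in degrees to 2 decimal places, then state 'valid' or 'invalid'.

δ = 0.81°, valid

α = atan 0.8 = 38.66°;  2α = 77.32°
edge 0: e_0 = (+4.14, +2.50);  n_0 = (+0.5169, -0.8560)
edge 3: e_3 = (-3.13, -1.83);  n_3 = (-0.5047, +0.8633)
∠(n_0, n_3) = 179.19°
δ = |180° − 179.19°| = 0.81°
0.81° ≤ 2α = 77.32°  →  valid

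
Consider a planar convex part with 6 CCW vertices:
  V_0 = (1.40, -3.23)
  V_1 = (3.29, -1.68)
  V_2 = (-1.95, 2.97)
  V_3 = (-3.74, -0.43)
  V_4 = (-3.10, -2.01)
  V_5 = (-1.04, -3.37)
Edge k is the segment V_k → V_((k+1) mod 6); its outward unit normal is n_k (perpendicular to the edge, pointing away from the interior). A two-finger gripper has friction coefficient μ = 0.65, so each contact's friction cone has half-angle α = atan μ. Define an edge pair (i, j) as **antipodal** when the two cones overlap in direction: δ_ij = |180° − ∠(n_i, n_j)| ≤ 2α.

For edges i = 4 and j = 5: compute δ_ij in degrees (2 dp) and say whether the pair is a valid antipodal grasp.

α = atan 0.65 = 33.02°;  2α = 66.05°
edge 4: e_4 = (+2.06, -1.36);  n_4 = (-0.5510, -0.8345)
edge 5: e_5 = (+2.44, +0.14);  n_5 = (+0.0573, -0.9984)
∠(n_4, n_5) = 36.72°
δ = |180° − 36.72°| = 143.28°
143.28° > 2α = 66.05°  →  invalid

δ = 143.28°, invalid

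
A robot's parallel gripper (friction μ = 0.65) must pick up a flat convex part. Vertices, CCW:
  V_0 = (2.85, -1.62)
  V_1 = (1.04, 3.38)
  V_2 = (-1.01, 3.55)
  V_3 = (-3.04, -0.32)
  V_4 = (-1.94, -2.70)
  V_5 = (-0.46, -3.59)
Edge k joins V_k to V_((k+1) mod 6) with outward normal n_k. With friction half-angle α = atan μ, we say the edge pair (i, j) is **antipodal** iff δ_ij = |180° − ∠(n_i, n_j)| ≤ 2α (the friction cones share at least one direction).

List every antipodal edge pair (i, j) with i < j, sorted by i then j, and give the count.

count = 7; pairs: (0,2), (0,3), (0,4), (1,3), (1,4), (1,5), (2,5)

α = atan 0.65 = 33.02°;  2α = 66.05°
n_0 = (+0.9403, +0.3404)
n_1 = (+0.0826, +0.9966)
n_2 = (-0.8856, +0.4645)
n_3 = (-0.9077, -0.4195)
n_4 = (-0.5153, -0.8570)
n_5 = (+0.5114, -0.8593)
  (0,1): δ = 114.64°  ·
  (0,2): δ = 47.58°  ✓
  (0,3): δ = 4.91°  ✓
  (0,4): δ = 39.08°  ✓
  (0,5): δ = 100.86°  ·
  (1,2): δ = 112.94°  ·
  (1,3): δ = 60.45°  ✓
  (1,4): δ = 26.28°  ✓
  (1,5): δ = 35.50°  ✓
  (2,3): δ = 127.52°  ·
  (2,4): δ = 93.34°  ·
  (2,5): δ = 31.56°  ✓
  (3,4): δ = 145.83°  ·
  (3,5): δ = 84.05°  ·
  (4,5): δ = 118.22°  ·
antipodal pairs: 7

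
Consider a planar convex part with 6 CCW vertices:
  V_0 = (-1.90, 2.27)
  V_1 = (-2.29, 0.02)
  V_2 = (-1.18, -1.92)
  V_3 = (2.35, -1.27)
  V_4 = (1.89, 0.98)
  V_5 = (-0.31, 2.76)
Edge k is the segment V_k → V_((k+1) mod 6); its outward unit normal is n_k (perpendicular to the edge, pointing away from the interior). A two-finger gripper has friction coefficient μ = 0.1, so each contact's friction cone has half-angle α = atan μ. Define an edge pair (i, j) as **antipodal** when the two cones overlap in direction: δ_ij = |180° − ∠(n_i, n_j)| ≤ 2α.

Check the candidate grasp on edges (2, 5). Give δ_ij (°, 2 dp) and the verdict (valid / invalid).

δ = 6.69°, valid

α = atan 0.1 = 5.71°;  2α = 11.42°
edge 2: e_2 = (+3.53, +0.65);  n_2 = (+0.1811, -0.9835)
edge 5: e_5 = (-1.59, -0.49);  n_5 = (-0.2945, +0.9556)
∠(n_2, n_5) = 173.31°
δ = |180° − 173.31°| = 6.69°
6.69° ≤ 2α = 11.42°  →  valid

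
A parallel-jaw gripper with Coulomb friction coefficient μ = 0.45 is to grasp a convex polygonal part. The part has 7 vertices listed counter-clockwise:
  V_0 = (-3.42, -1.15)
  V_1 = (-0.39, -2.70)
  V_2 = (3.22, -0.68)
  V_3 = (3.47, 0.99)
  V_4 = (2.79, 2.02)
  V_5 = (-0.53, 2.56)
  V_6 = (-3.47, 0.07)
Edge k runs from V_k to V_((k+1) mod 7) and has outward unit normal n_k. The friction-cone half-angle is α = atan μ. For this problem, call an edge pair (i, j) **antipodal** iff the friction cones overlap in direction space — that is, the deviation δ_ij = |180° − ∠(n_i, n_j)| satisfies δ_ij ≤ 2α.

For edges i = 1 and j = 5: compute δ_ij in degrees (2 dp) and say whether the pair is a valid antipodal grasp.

α = atan 0.45 = 24.23°;  2α = 48.46°
edge 1: e_1 = (+3.61, +2.02);  n_1 = (+0.4883, -0.8727)
edge 5: e_5 = (-2.94, -2.49);  n_5 = (-0.6463, +0.7631)
∠(n_1, n_5) = 168.97°
δ = |180° − 168.97°| = 11.03°
11.03° ≤ 2α = 48.46°  →  valid

δ = 11.03°, valid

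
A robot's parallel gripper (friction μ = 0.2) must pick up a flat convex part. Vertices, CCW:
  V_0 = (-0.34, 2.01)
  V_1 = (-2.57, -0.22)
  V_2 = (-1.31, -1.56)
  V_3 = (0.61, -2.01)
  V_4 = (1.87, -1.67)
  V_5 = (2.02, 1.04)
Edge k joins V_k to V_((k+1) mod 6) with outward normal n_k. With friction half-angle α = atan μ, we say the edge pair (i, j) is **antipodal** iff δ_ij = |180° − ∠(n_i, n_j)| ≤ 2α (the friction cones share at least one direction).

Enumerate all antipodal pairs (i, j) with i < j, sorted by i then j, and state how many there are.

α = atan 0.2 = 11.31°;  2α = 22.62°
n_0 = (-0.7071, +0.7071)
n_1 = (-0.7285, -0.6850)
n_2 = (-0.2282, -0.9736)
n_3 = (+0.2605, -0.9655)
n_4 = (+0.9985, -0.0553)
n_5 = (+0.3802, +0.9249)
  (0,1): δ = 91.76°  ·
  (0,2): δ = 58.19°  ·
  (0,3): δ = 29.90°  ·
  (0,4): δ = 41.83°  ·
  (0,5): δ = 112.66°  ·
  (1,2): δ = 146.43°  ·
  (1,3): δ = 118.14°  ·
  (1,4): δ = 46.41°  ·
  (1,5): δ = 24.42°  ·
  (2,3): δ = 151.71°  ·
  (2,4): δ = 79.98°  ·
  (2,5): δ = 9.15°  ✓
  (3,4): δ = 108.27°  ·
  (3,5): δ = 37.44°  ·
  (4,5): δ = 109.18°  ·
antipodal pairs: 1

count = 1; pairs: (2,5)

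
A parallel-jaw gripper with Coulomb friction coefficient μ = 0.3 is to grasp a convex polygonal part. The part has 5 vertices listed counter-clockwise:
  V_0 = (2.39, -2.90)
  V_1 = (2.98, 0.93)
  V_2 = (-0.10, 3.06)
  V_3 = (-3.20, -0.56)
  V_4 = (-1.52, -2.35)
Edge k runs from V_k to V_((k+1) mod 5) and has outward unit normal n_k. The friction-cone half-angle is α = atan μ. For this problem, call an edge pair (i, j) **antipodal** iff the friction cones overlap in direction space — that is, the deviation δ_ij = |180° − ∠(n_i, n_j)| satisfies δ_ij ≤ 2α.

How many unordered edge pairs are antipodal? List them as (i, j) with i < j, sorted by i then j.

count = 3; pairs: (0,2), (1,3), (1,4)

α = atan 0.3 = 16.70°;  2α = 33.40°
n_0 = (+0.9883, -0.1523)
n_1 = (+0.5688, +0.8225)
n_2 = (-0.7596, +0.6504)
n_3 = (-0.7292, -0.6843)
n_4 = (-0.1393, -0.9903)
  (0,1): δ = 115.91°  ·
  (0,2): δ = 31.82°  ✓
  (0,3): δ = 51.94°  ·
  (0,4): δ = 90.75°  ·
  (1,2): δ = 95.91°  ·
  (1,3): δ = 12.15°  ✓
  (1,4): δ = 26.66°  ✓
  (2,3): δ = 96.24°  ·
  (2,4): δ = 57.43°  ·
  (3,4): δ = 141.19°  ·
antipodal pairs: 3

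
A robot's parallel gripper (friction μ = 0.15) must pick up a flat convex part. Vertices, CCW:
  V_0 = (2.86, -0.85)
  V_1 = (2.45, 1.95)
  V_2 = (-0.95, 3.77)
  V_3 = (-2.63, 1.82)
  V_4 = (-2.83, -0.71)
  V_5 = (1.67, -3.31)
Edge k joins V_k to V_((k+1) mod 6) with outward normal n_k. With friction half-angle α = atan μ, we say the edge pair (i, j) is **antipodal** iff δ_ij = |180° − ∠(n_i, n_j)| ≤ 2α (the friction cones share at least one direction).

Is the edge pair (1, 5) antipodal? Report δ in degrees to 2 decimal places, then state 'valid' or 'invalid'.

α = atan 0.15 = 8.53°;  2α = 17.06°
edge 1: e_1 = (-3.40, +1.82);  n_1 = (+0.4719, +0.8816)
edge 5: e_5 = (+1.19, +2.46);  n_5 = (+0.9002, -0.4355)
∠(n_1, n_5) = 87.66°
δ = |180° − 87.66°| = 92.34°
92.34° > 2α = 17.06°  →  invalid

δ = 92.34°, invalid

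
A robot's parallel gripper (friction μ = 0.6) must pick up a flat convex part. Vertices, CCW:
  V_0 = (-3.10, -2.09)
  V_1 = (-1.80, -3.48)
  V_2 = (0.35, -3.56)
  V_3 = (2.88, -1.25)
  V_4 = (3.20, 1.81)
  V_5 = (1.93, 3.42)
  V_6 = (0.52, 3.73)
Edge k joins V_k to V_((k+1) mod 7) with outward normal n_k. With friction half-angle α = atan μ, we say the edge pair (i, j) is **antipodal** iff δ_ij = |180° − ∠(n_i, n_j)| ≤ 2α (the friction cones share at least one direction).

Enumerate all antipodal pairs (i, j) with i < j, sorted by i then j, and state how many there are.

α = atan 0.6 = 30.96°;  2α = 61.93°
n_0 = (-0.7304, -0.6831)
n_1 = (-0.0372, -0.9993)
n_2 = (+0.6743, -0.7385)
n_3 = (+0.9946, -0.1040)
n_4 = (+0.7851, +0.6193)
n_5 = (+0.2147, +0.9767)
n_6 = (-0.8491, +0.5282)
  (0,1): δ = 135.21°  ·
  (0,2): δ = 90.69°  ·
  (0,3): δ = 49.05°  ✓
  (0,4): δ = 4.82°  ✓
  (0,5): δ = 34.52°  ✓
  (0,6): δ = 105.03°  ·
  (1,2): δ = 135.47°  ·
  (1,3): δ = 93.84°  ·
  (1,4): δ = 49.60°  ✓
  (1,5): δ = 10.27°  ✓
  (1,6): δ = 60.25°  ✓
  (2,3): δ = 138.37°  ·
  (2,4): δ = 94.13°  ·
  (2,5): δ = 54.80°  ✓
  (2,6): δ = 15.72°  ✓
  (3,4): δ = 135.76°  ·
  (3,5): δ = 96.43°  ·
  (3,6): δ = 25.91°  ✓
  (4,5): δ = 140.67°  ·
  (4,6): δ = 70.15°  ·
  (5,6): δ = 109.48°  ·
antipodal pairs: 9

count = 9; pairs: (0,3), (0,4), (0,5), (1,4), (1,5), (1,6), (2,5), (2,6), (3,6)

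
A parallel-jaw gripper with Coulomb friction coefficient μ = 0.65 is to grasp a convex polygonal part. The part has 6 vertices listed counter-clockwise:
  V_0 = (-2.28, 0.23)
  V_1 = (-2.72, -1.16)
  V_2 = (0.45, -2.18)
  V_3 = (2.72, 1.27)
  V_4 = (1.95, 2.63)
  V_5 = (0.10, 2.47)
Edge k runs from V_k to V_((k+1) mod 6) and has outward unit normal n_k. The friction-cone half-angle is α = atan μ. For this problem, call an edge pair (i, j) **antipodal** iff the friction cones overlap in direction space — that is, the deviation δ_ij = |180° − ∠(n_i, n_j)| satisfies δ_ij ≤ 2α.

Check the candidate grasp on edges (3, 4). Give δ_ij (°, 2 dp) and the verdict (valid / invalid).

δ = 114.57°, invalid

α = atan 0.65 = 33.02°;  2α = 66.05°
edge 3: e_3 = (-0.77, +1.36);  n_3 = (+0.8702, +0.4927)
edge 4: e_4 = (-1.85, -0.16);  n_4 = (-0.0862, +0.9963)
∠(n_3, n_4) = 65.43°
δ = |180° − 65.43°| = 114.57°
114.57° > 2α = 66.05°  →  invalid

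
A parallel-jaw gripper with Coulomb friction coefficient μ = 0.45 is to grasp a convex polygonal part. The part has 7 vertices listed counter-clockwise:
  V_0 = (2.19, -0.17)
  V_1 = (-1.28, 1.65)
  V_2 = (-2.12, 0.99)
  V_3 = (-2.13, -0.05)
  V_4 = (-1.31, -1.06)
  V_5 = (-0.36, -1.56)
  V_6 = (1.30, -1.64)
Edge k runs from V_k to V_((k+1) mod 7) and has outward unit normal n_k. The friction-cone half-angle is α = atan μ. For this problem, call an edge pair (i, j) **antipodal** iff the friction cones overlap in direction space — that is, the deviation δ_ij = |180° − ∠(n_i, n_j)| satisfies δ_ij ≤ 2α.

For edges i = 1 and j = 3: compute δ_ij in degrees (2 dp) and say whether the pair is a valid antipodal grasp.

α = atan 0.45 = 24.23°;  2α = 48.46°
edge 1: e_1 = (-0.84, -0.66);  n_1 = (-0.6178, +0.7863)
edge 3: e_3 = (+0.82, -1.01);  n_3 = (-0.7763, -0.6303)
∠(n_1, n_3) = 90.92°
δ = |180° − 90.92°| = 89.08°
89.08° > 2α = 48.46°  →  invalid

δ = 89.08°, invalid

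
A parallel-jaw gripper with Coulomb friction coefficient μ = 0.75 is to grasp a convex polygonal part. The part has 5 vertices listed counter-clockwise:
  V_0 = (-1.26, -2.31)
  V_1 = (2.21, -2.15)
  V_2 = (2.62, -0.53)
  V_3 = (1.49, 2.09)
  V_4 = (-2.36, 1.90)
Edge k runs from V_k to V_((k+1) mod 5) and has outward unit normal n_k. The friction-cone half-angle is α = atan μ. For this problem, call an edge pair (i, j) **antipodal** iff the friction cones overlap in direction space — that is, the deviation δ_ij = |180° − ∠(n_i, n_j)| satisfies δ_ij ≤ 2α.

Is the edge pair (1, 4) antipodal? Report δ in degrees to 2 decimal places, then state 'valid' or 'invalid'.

α = atan 0.75 = 36.87°;  2α = 73.74°
edge 1: e_1 = (+0.41, +1.62);  n_1 = (+0.9694, -0.2454)
edge 4: e_4 = (+1.10, -4.21);  n_4 = (-0.9675, -0.2528)
∠(n_1, n_4) = 151.15°
δ = |180° − 151.15°| = 28.85°
28.85° ≤ 2α = 73.74°  →  valid

δ = 28.85°, valid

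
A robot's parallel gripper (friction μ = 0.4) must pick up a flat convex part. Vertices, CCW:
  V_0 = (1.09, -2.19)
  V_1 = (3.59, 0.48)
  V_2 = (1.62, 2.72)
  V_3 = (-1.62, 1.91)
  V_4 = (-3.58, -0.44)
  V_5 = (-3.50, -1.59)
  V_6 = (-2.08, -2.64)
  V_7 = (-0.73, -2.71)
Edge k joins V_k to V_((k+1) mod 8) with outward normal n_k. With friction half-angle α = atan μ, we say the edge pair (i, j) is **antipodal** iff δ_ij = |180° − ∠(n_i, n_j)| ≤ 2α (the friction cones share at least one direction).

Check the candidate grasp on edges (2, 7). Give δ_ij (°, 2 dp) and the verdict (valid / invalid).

δ = 1.91°, valid

α = atan 0.4 = 21.80°;  2α = 43.60°
edge 2: e_2 = (-3.24, -0.81);  n_2 = (-0.2425, +0.9701)
edge 7: e_7 = (+1.82, +0.52);  n_7 = (+0.2747, -0.9615)
∠(n_2, n_7) = 178.09°
δ = |180° − 178.09°| = 1.91°
1.91° ≤ 2α = 43.60°  →  valid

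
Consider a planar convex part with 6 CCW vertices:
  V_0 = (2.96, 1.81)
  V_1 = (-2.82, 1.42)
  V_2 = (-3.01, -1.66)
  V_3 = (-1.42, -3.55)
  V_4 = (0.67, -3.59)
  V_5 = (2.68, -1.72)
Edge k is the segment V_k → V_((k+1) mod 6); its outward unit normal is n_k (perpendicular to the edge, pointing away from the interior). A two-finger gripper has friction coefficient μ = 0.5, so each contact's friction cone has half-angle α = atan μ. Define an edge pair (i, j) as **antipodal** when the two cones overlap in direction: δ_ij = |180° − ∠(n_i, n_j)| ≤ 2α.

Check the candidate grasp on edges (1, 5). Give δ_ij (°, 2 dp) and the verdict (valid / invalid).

α = atan 0.5 = 26.57°;  2α = 53.13°
edge 1: e_1 = (-0.19, -3.08);  n_1 = (-0.9981, +0.0616)
edge 5: e_5 = (+0.28, +3.53);  n_5 = (+0.9969, -0.0791)
∠(n_1, n_5) = 178.99°
δ = |180° − 178.99°| = 1.01°
1.01° ≤ 2α = 53.13°  →  valid

δ = 1.01°, valid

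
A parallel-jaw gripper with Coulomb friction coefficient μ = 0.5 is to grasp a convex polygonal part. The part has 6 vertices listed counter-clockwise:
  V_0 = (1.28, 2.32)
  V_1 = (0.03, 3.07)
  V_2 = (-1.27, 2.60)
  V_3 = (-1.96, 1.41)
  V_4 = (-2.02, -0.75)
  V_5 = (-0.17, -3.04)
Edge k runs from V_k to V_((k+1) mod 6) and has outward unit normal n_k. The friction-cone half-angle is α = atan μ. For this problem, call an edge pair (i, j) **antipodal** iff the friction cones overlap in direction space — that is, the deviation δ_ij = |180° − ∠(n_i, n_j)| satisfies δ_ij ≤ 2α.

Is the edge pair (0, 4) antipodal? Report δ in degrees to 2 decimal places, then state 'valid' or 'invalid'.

α = atan 0.5 = 26.57°;  2α = 53.13°
edge 0: e_0 = (-1.25, +0.75);  n_0 = (+0.5145, +0.8575)
edge 4: e_4 = (+1.85, -2.29);  n_4 = (-0.7779, -0.6284)
∠(n_0, n_4) = 159.90°
δ = |180° − 159.90°| = 20.10°
20.10° ≤ 2α = 53.13°  →  valid

δ = 20.10°, valid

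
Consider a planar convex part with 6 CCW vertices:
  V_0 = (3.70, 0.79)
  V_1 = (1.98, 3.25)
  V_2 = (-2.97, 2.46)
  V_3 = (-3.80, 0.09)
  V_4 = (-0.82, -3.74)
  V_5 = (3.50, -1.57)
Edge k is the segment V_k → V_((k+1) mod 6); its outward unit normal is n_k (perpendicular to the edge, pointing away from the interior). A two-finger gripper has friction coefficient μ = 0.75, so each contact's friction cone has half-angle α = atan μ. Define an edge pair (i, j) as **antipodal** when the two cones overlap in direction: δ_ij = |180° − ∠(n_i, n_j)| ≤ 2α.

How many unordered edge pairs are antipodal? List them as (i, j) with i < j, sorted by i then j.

count = 7; pairs: (0,2), (0,3), (1,3), (1,4), (2,4), (2,5), (3,5)

α = atan 0.75 = 36.87°;  2α = 73.74°
n_0 = (+0.8195, +0.5730)
n_1 = (-0.1576, +0.9875)
n_2 = (-0.9438, +0.3305)
n_3 = (-0.7892, -0.6141)
n_4 = (+0.4489, -0.8936)
n_5 = (+0.9964, -0.0844)
  (0,1): δ = 115.89°  ·
  (0,2): δ = 54.26°  ✓
  (0,3): δ = 2.92°  ✓
  (0,4): δ = 81.71°  ·
  (0,5): δ = 140.20°  ·
  (1,2): δ = 118.37°  ·
  (1,3): δ = 61.18°  ✓
  (1,4): δ = 17.60°  ✓
  (1,5): δ = 76.09°  ·
  (2,3): δ = 122.81°  ·
  (2,4): δ = 44.03°  ✓
  (2,5): δ = 14.46°  ✓
  (3,4): δ = 101.21°  ·
  (3,5): δ = 42.73°  ✓
  (4,5): δ = 121.52°  ·
antipodal pairs: 7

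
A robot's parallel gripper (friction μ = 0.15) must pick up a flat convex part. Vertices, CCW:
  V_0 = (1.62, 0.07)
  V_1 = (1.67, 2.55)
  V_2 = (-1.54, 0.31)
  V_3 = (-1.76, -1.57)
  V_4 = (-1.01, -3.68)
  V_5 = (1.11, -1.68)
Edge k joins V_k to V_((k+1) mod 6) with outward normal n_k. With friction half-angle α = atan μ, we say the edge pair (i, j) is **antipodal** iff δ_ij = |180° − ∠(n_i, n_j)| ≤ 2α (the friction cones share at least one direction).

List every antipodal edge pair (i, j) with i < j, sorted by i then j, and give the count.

α = atan 0.15 = 8.53°;  2α = 17.06°
n_0 = (+0.9998, -0.0202)
n_1 = (-0.5723, +0.8201)
n_2 = (-0.9932, +0.1162)
n_3 = (-0.9422, -0.3349)
n_4 = (+0.6862, -0.7274)
n_5 = (+0.9601, -0.2798)
  (0,1): δ = 53.94°  ·
  (0,2): δ = 5.52°  ✓
  (0,3): δ = 20.72°  ·
  (0,4): δ = 134.49°  ·
  (0,5): δ = 164.91°  ·
  (1,2): δ = 131.58°  ·
  (1,3): δ = 105.34°  ·
  (1,4): δ = 8.42°  ✓
  (1,5): δ = 38.84°  ·
  (2,3): δ = 153.76°  ·
  (2,4): δ = 39.99°  ·
  (2,5): δ = 9.57°  ✓
  (3,4): δ = 66.24°  ·
  (3,5): δ = 35.82°  ·
  (4,5): δ = 149.58°  ·
antipodal pairs: 3

count = 3; pairs: (0,2), (1,4), (2,5)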